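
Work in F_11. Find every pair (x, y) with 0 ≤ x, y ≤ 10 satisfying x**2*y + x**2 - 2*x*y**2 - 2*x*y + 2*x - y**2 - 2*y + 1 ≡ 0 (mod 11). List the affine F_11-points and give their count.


Affine F_11-points: {(3, 3), (3, 5), (4, 1), (4, 7), (5, 4), (7, 4), (7, 7), (8, 1), (8, 3), (10, 0), (10, 10)}; count = 11.

For each of the 121 pairs (x, y) ∈ F_11², evaluate f(x, y) mod 11. Record the zeros.
  x = 0: [0↦1, 1↦9, 2↦4, 3↦8, 4↦10, 5↦10, 6↦8, 7↦4, 8↦9, 9↦1, 10↦2]  zeros at y ∈ ∅
  x = 1: [0↦4, 1↦9, 2↦8, 3↦1, 4↦10, 5↦2, 6↦10, 7↦1, 8↦8, 9↦9, 10↦4]  zeros at y ∈ ∅
  x = 2: [0↦9, 1↦2, 2↦7, 3↦2, 4↦9, 5↦6, 6↦4, 7↦3, 8↦3, 9↦4, 10↦6]  zeros at y ∈ ∅
  x = 3: [0↦5, 1↦10, 2↦1, 3↦0, 4↦7, 5↦0, 6↦1, 7↦10, 8↦5, 9↦8, 10↦8]  zeros at y ∈ {3, 5}
  x = 4: [0↦3, 1↦0, 2↦1, 3↦6, 4↦4, 5↦6, 6↦1, 7↦0, 8↦3, 9↦10, 10↦10]  zeros at y ∈ {1, 7}
  x = 5: [0↦3, 1↦5, 2↦7, 3↦9, 4↦0, 5↦2, 6↦4, 7↦6, 8↦8, 9↦10, 10↦1]  zeros at y ∈ {4}
  x = 6: [0↦5, 1↦3, 2↦8, 3↦9, 4↦6, 5↦10, 6↦10, 7↦6, 8↦9, 9↦8, 10↦3]  zeros at y ∈ ∅
  x = 7: [0↦9, 1↦5, 2↦4, 3↦6, 4↦0, 5↦8, 6↦8, 7↦0, 8↦6, 9↦4, 10↦5]  zeros at y ∈ {4, 7}
  x = 8: [0↦4, 1↦0, 2↦6, 3↦0, 4↦4, 5↦7, 6↦9, 7↦10, 8↦10, 9↦9, 10↦7]  zeros at y ∈ {1, 3}
  x = 9: [0↦1, 1↦10, 2↦3, 3↦2, 4↦7, 5↦7, 6↦2, 7↦3, 8↦10, 9↦1, 10↦9]  zeros at y ∈ ∅
  x = 10: [0↦0, 1↦2, 2↦6, 3↦1, 4↦9, 5↦8, 6↦9, 7↦1, 8↦6, 9↦2, 10↦0]  zeros at y ∈ {0, 10}
Collecting zeros: affine points = {(3, 3), (3, 5), (4, 1), (4, 7), (5, 4), (7, 4), (7, 7), (8, 1), (8, 3), (10, 0), (10, 10)}.
Total count |C(F_11)_aff| = 11.


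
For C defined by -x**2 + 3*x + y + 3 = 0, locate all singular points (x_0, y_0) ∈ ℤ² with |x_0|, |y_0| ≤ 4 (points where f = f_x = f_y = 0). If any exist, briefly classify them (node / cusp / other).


No singular points in the scanned grid; C is smooth there.

Compute partial derivatives:
  f_x = 3 - 2*x.
  f_y = 1.
f_y = 1 is a nonzero constant, so f_y never vanishes: no point (x, y) can satisfy f = f_x = f_y = 0. In particular no (x, y) ∈ {−4, ..., 4}² is singular; the curve is smooth.


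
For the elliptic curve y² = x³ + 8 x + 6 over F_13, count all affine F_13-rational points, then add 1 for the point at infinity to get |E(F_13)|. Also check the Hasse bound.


Affine points = {(2, 2), (2, 11), (6, 6), (6, 7), (8, 6), (8, 7), (9, 1), (9, 12), (12, 6), (12, 7)}; affine count = 10; |E(F_13)| = 11.

Discriminant check: Δ ∝ 4a³ + 27b² = 4·8³ + 27·6² = 4·512 + 27·36 ≡ 4 (mod 13). Nonzero ⇒ E is nonsingular.
For each x ∈ F_13, compute rhs = x³ + 8·x + 6 mod 13, then count y ∈ F_13 with y² ≡ rhs.
  x = 0: rhs = 6, matching y values: none (0 points).
  x = 1: rhs = 2, matching y values: none (0 points).
  x = 2: rhs = 4, matching y values: 2, 11 (2 points).
  x = 3: rhs = 5, matching y values: none (0 points).
  x = 4: rhs = 11, matching y values: none (0 points).
  x = 5: rhs = 2, matching y values: none (0 points).
  x = 6: rhs = 10, matching y values: 6, 7 (2 points).
  x = 7: rhs = 2, matching y values: none (0 points).
  x = 8: rhs = 10, matching y values: 6, 7 (2 points).
  x = 9: rhs = 1, matching y values: 1, 12 (2 points).
  x = 10: rhs = 7, matching y values: none (0 points).
  x = 11: rhs = 8, matching y values: none (0 points).
  x = 12: rhs = 10, matching y values: 6, 7 (2 points).
Total affine count: 10.
Full point count |E(F_13)| = 10 + 1 = 11.
Hasse bound: |11 − (13+1)| = |-3| = 3 ≤ 2√13 ≈ 7.2111 ✓.


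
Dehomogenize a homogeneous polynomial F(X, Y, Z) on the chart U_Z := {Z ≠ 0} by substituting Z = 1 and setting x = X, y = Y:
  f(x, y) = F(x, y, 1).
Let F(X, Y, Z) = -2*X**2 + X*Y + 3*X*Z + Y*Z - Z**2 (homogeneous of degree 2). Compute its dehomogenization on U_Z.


f(x, y) = -2*x**2 + x*y + 3*x + y - 1

On U_Z we set Z = 1. Each monomial c·X^i·Y^j·Z^k in F becomes c·x^i·y^j·1^k = c·x^i·y^j.
Substituting Z = 1: F(X, Y, 1) = -2*x**2 + x*y + 3*x + y - 1.
Note: deg(f) ≤ deg(F) = 2; strict inequality happens when F is divisible by Z (lost terms).


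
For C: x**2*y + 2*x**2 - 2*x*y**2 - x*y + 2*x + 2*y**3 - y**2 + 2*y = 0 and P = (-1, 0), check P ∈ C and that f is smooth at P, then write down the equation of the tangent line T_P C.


Tangent line at P: -2*x + 4*y - 2 = 0.

Step 1: f(-1, 0) = 0, so P lies on C.
Step 2: partial derivatives
  f_x(x, y) = 2*x*y + 4*x - 2*y**2 - y + 2, f_y(x, y) = x**2 - 4*x*y - x + 6*y**2 - 2*y + 2.
  f_x(P) = -2, f_y(P) = 4 (gradient nonzero, so P is smooth).
Step 3: tangent line at P: -2·(x − -1) + 4·(y − 0) = 0.
Expanding: -2*x + 4*y - 2 = 0.


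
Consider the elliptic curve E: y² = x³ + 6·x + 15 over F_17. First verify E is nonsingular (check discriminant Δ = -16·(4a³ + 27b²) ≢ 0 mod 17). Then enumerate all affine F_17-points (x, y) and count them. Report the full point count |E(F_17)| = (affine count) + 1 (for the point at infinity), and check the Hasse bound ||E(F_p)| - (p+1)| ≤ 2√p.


Affine points = {(0, 7), (0, 10), (2, 1), (2, 16), (3, 3), (3, 14), (4, 1), (4, 16), (5, 0), (7, 3), (7, 14), (9, 4), (9, 13), (10, 2), (10, 15), (11, 1), (11, 16), (12, 8), (12, 9), (14, 2), (14, 15), (16, 5), (16, 12)}; affine count = 23; |E(F_17)| = 24.

Discriminant check: Δ ∝ 4a³ + 27b² = 4·6³ + 27·15² = 4·216 + 27·225 ≡ 3 (mod 17). Nonzero ⇒ E is nonsingular.
For each x ∈ F_17, compute rhs = x³ + 6·x + 15 mod 17, then count y ∈ F_17 with y² ≡ rhs.
  x = 0: rhs = 15, matching y values: 7, 10 (2 points).
  x = 1: rhs = 5, matching y values: none (0 points).
  x = 2: rhs = 1, matching y values: 1, 16 (2 points).
  x = 3: rhs = 9, matching y values: 3, 14 (2 points).
  x = 4: rhs = 1, matching y values: 1, 16 (2 points).
  x = 5: rhs = 0, matching y values: 0 (1 points).
  x = 6: rhs = 12, matching y values: none (0 points).
  x = 7: rhs = 9, matching y values: 3, 14 (2 points).
  x = 8: rhs = 14, matching y values: none (0 points).
  x = 9: rhs = 16, matching y values: 4, 13 (2 points).
  x = 10: rhs = 4, matching y values: 2, 15 (2 points).
  x = 11: rhs = 1, matching y values: 1, 16 (2 points).
  x = 12: rhs = 13, matching y values: 8, 9 (2 points).
  x = 13: rhs = 12, matching y values: none (0 points).
  x = 14: rhs = 4, matching y values: 2, 15 (2 points).
  x = 15: rhs = 12, matching y values: none (0 points).
  x = 16: rhs = 8, matching y values: 5, 12 (2 points).
Total affine count: 23.
Full point count |E(F_17)| = 23 + 1 = 24.
Hasse bound: |24 − (17+1)| = |6| = 6 ≤ 2√17 ≈ 8.2462 ✓.


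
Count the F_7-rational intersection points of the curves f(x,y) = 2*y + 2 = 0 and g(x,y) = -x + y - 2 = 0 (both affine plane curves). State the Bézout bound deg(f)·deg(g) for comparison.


Common zeros: {(4, 6)}; count = 1; Bézout bound = 1.

deg(f) = 1, deg(g) = 1, so Bézout bound = 1.
Scan x ∈ F_7. For each x, list the y ∈ F_7 with f(x, y) ≡ 0 and those with g(x, y) ≡ 0 (mod 7); the common zeros in that column are the intersection.
  x = 0: f ≡ 0 at y ∈ {6}; g ≡ 0 at y ∈ {2}; common: ∅.
  x = 1: f ≡ 0 at y ∈ {6}; g ≡ 0 at y ∈ {3}; common: ∅.
  x = 2: f ≡ 0 at y ∈ {6}; g ≡ 0 at y ∈ {4}; common: ∅.
  x = 3: f ≡ 0 at y ∈ {6}; g ≡ 0 at y ∈ {5}; common: ∅.
  x = 4: f ≡ 0 at y ∈ {6}; g ≡ 0 at y ∈ {6}; common: {6}.
  x = 5: f ≡ 0 at y ∈ {6}; g ≡ 0 at y ∈ {0}; common: ∅.
  x = 6: f ≡ 0 at y ∈ {6}; g ≡ 0 at y ∈ {1}; common: ∅.
Collecting: common zeros = {(4, 6)}, so the count is 1.
Comparison with the Bézout bound: 1 ≤ 1 = deg(f)·deg(g), as expected for curves with no common component (the bound is attained).


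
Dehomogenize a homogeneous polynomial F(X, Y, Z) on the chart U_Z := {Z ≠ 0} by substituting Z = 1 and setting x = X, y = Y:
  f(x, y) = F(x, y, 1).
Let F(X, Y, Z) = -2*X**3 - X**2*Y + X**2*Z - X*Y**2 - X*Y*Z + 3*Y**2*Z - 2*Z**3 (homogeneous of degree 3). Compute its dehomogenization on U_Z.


f(x, y) = -2*x**3 - x**2*y + x**2 - x*y**2 - x*y + 3*y**2 - 2

On U_Z we set Z = 1. Each monomial c·X^i·Y^j·Z^k in F becomes c·x^i·y^j·1^k = c·x^i·y^j.
Substituting Z = 1: F(X, Y, 1) = -2*x**3 - x**2*y + x**2 - x*y**2 - x*y + 3*y**2 - 2.
Note: deg(f) ≤ deg(F) = 3; strict inequality happens when F is divisible by Z (lost terms).


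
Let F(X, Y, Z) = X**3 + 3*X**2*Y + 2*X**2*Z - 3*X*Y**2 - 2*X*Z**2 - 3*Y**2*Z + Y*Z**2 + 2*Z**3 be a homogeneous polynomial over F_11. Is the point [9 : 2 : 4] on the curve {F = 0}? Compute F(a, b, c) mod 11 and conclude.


F(9,2,4) ≡ 6 (mod 11); P is NOT on the curve.

Evaluate F(9, 2, 4) term-by-term (mod 11).
  X**3 ↦ 1·729·1·1 = 729
  3*X**2*Y ↦ 3·81·2·1 = 486
  2*X**2*Z ↦ 2·81·1·4 = 648
  -3*X*Y**2 ↦ -3·9·4·1 = -108
  -2*X*Z**2 ↦ -2·9·1·16 = -288
  -3*Y**2*Z ↦ -3·1·4·4 = -48
  Y*Z**2 ↦ 1·1·2·16 = 32
  2*Z**3 ↦ 2·1·1·64 = 128
Sum: F(9, 2, 4) = (729) + (486) + (648) + (-108) + (-288) + (-48) + (32) + (128) = 1579.
Reducing mod 11: 1579 ≡ 6 (mod 11).
Since F(a, b, c) ≡ 6 ≠ 0 (mod 11), P does NOT lie on the curve.


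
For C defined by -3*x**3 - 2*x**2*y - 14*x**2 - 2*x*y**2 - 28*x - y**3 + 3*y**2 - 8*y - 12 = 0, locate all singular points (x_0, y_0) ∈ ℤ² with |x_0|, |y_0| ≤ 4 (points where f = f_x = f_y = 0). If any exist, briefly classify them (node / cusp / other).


Singular points: {(-2, 2)}; classification: cusp.

Compute partial derivatives:
  f_x = -9*x**2 - 4*x*y - 28*x - 2*y**2 - 28.
  f_y = -2*x**2 - 4*x*y - 3*y**2 + 6*y - 8.
Scan x_0 ∈ {−4, ..., 4}. For each x_0, f_y(x_0, y) is a polynomial in y; find its integer roots y ∈ {−4, ..., 4}, then test f_x and f at those candidates.
  x = -4: f_y(-4, y) = -3*y**2 + 22*y - 40; vanishes at y ∈ {4}. (-4, 4): f_x = -28 ≠ 0.
  x = -3: f_y(-3, y) = -3*y**2 + 18*y - 26; no integer root y with |y| ≤ 4.
  x = -2: f_y(-2, y) = -3*y**2 + 14*y - 16; vanishes at y ∈ {2}. (-2, 2): f_x = 0, f = 0 — SINGULAR.
  x = -1: f_y(-1, y) = -3*y**2 + 10*y - 10; no integer root y with |y| ≤ 4.
  x = 0: f_y(0, y) = -3*y**2 + 6*y - 8; no integer root y with |y| ≤ 4.
  x = 1: f_y(1, y) = -3*y**2 + 2*y - 10; no integer root y with |y| ≤ 4.
  x = 2: f_y(2, y) = -3*y**2 - 2*y - 16; no integer root y with |y| ≤ 4.
  x = 3: f_y(3, y) = -3*y**2 - 6*y - 26; no integer root y with |y| ≤ 4.
  x = 4: f_y(4, y) = -3*y**2 - 10*y - 40; no integer root y with |y| ≤ 4.
Only singular point on the grid: (-2, 2).
Classify: substitute x = -2 + u, y = 2 + v and expand: f = -3*u**3 - 2*u**2*v - 2*u*v**2 - v**3 + v**2.
No constant or linear terms (consistent with a singular point). Quadratic part: v**2. Cubic part: -3*u**3 - 2*u**2*v - 2*u*v**2 - v**3.
The quadratic part v**2 is a perfect square, so there is a single (double) tangent line v = 0, i.e. y = 2. Restricting the cubic part to that line (v = 0) leaves -3*u**3 ≠ 0, so f is not divisible by v and the branch is v² ≈ 3*u**3 to lowest order — this is a cusp.
Classification: cusp.


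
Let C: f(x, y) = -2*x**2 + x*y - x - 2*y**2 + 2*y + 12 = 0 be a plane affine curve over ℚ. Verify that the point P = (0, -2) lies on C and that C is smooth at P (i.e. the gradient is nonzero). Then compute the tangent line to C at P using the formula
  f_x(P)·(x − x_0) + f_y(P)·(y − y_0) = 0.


Tangent line at P: -3*x + 10*y + 20 = 0.

Step 1: f(0, -2) = 0, so P lies on C.
Step 2: partial derivatives
  f_x(x, y) = -4*x + y - 1, f_y(x, y) = x - 4*y + 2.
  f_x(P) = -3, f_y(P) = 10 (gradient nonzero, so P is smooth).
Step 3: tangent line at P: -3·(x − 0) + 10·(y − -2) = 0.
Expanding: -3*x + 10*y + 20 = 0.


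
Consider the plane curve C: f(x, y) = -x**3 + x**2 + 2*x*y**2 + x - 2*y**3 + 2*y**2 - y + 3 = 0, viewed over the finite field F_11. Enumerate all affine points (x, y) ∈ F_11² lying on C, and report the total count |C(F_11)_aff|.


Affine F_11-points: {(0, 6), (1, 10), (5, 10), (6, 10), (8, 5), (10, 9)}; count = 6.

For each of the 121 pairs (x, y) ∈ F_11², evaluate f(x, y) mod 11. Record the zeros.
  x = 0: [0↦3, 1↦2, 2↦4, 3↦8, 4↦2, 5↦7, 6↦0, 7↦2, 8↦1, 9↦7, 10↦8]  zeros at y ∈ {6}
  x = 1: [0↦4, 1↦5, 2↦2, 3↦5, 4↦2, 5↦3, 6↦7, 7↦2, 8↦9, 9↦5, 10↦0]  zeros at y ∈ {10}
  x = 2: [0↦1, 1↦4, 2↦7, 3↦9, 4↦9, 5↦6, 6↦10, 7↦9, 8↦2, 9↦10, 10↦10]  zeros at y ∈ ∅
  x = 3: [0↦10, 1↦4, 2↦2, 3↦3, 4↦6, 5↦10, 6↦3, 7↦6, 8↦7, 9↦5, 10↦10]  zeros at y ∈ ∅
  x = 4: [0↦3, 1↦10, 2↦3, 3↦3, 4↦9, 5↦9, 6↦2, 7↦9, 8↦7, 9↦6, 10↦5]  zeros at y ∈ ∅
  x = 5: [0↦7, 1↦5, 2↦4, 3↦3, 4↦1, 5↦8, 6↦1, 7↦1, 8↦7, 9↦7, 10↦0]  zeros at y ∈ {10}
  x = 6: [0↦5, 1↦5, 2↦10, 3↦8, 4↦9, 5↦1, 6↦5, 7↦9, 8↦1, 9↦2, 10↦0]  zeros at y ∈ {10}
  x = 7: [0↦2, 1↦4, 2↦4, 3↦1, 4↦5, 5↦4, 6↦8, 7↦5, 8↦5, 9↦7, 10↦10]  zeros at y ∈ ∅
  x = 8: [0↦3, 1↦7, 2↦2, 3↦9, 4↦5, 5↦0, 6↦4, 7↦5, 8↦2, 9↦5, 10↦2]  zeros at y ∈ {5}
  x = 9: [0↦2, 1↦8, 2↦9, 3↦4, 4↦3, 5↦5, 6↦9, 7↦3, 8↦8, 9↦1, 10↦3]  zeros at y ∈ ∅
  x = 10: [0↦4, 1↦1, 2↦8, 3↦2, 4↦4, 5↦2, 6↦6, 7↦4, 8↦6, 9↦0, 10↦7]  zeros at y ∈ {9}
Collecting zeros: affine points = {(0, 6), (1, 10), (5, 10), (6, 10), (8, 5), (10, 9)}.
Total count |C(F_11)_aff| = 6.


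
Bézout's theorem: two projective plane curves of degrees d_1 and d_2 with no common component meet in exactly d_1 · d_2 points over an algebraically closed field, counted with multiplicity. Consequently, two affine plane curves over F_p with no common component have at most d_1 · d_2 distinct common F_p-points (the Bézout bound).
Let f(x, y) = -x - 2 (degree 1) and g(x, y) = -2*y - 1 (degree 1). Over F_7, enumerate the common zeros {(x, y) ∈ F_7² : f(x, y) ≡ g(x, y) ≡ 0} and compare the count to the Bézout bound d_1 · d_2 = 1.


Common zeros: {(5, 3)}; count = 1; Bézout bound = 1.

deg(f) = 1, deg(g) = 1, so Bézout bound = 1.
Scan x ∈ F_7. For each x, list the y ∈ F_7 with f(x, y) ≡ 0 and those with g(x, y) ≡ 0 (mod 7); the common zeros in that column are the intersection.
  x = 0: f ≡ 0 at y ∈ ∅; g ≡ 0 at y ∈ {3}; common: ∅.
  x = 1: f ≡ 0 at y ∈ ∅; g ≡ 0 at y ∈ {3}; common: ∅.
  x = 2: f ≡ 0 at y ∈ ∅; g ≡ 0 at y ∈ {3}; common: ∅.
  x = 3: f ≡ 0 at y ∈ ∅; g ≡ 0 at y ∈ {3}; common: ∅.
  x = 4: f ≡ 0 at y ∈ ∅; g ≡ 0 at y ∈ {3}; common: ∅.
  x = 5: f ≡ 0 at y ∈ {0, 1, 2, 3, 4, 5, 6}; g ≡ 0 at y ∈ {3}; common: {3}.
  x = 6: f ≡ 0 at y ∈ ∅; g ≡ 0 at y ∈ {3}; common: ∅.
Collecting: common zeros = {(5, 3)}, so the count is 1.
Comparison with the Bézout bound: 1 ≤ 1 = deg(f)·deg(g), as expected for curves with no common component (the bound is attained).


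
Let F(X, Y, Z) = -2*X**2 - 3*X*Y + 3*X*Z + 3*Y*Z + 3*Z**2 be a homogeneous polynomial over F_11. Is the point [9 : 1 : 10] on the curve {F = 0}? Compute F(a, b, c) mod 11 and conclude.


F(9,1,10) ≡ 4 (mod 11); P is NOT on the curve.

Evaluate F(9, 1, 10) term-by-term (mod 11).
  -2*X**2 ↦ -2·81·1·1 = -162
  -3*X*Y ↦ -3·9·1·1 = -27
  3*X*Z ↦ 3·9·1·10 = 270
  3*Y*Z ↦ 3·1·1·10 = 30
  3*Z**2 ↦ 3·1·1·100 = 300
Sum: F(9, 1, 10) = (-162) + (-27) + (270) + (30) + (300) = 411.
Reducing mod 11: 411 ≡ 4 (mod 11).
Since F(a, b, c) ≡ 4 ≠ 0 (mod 11), P does NOT lie on the curve.


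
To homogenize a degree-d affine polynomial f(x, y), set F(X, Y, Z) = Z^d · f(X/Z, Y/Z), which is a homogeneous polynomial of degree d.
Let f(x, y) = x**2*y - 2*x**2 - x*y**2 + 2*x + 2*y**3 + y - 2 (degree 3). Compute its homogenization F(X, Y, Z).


F(X, Y, Z) = X**2*Y - 2*X**2*Z - X*Y**2 + 2*X*Z**2 + 2*Y**3 + Y*Z**2 - 2*Z**3

deg(f) = 3.
Substitute x = X/Z, y = Y/Z into f, then multiply by Z^3.
  monomial 1·x^2·y^1 ↦ 1·X^2·Y^1·Z^0.
  monomial -2·x^2·y^0 ↦ -2·X^2·Y^0·Z^1.
  monomial -1·x^1·y^2 ↦ -1·X^1·Y^2·Z^0.
  monomial 2·x^1·y^0 ↦ 2·X^1·Y^0·Z^2.
  monomial 2·x^0·y^3 ↦ 2·X^0·Y^3·Z^0.
  monomial 1·x^0·y^1 ↦ 1·X^0·Y^1·Z^2.
  monomial -2·x^0·y^0 ↦ -2·X^0·Y^0·Z^3.
Collecting: F(X, Y, Z) = X**2*Y - 2*X**2*Z - X*Y**2 + 2*X*Z**2 + 2*Y**3 + Y*Z**2 - 2*Z**3.


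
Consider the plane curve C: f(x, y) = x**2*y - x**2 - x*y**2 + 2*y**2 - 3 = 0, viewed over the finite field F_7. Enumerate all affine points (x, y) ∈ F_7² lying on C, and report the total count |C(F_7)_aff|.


Affine F_7-points: {(2, 0), (5, 0), (5, 6), (6, 1)}; count = 4.

For each of the 49 pairs (x, y) ∈ F_7², evaluate f(x, y) mod 7. Record the zeros.
  x = 0: [0↦4, 1↦6, 2↦5, 3↦1, 4↦1, 5↦5, 6↦6]  zeros at y ∈ ∅
  x = 1: [0↦3, 1↦5, 2↦2, 3↦1, 4↦2, 5↦5, 6↦3]  zeros at y ∈ ∅
  x = 2: [0↦0, 1↦4, 2↦1, 3↦5, 4↦2, 5↦6, 6↦3]  zeros at y ∈ {0}
  x = 3: [0↦2, 1↦3, 2↦2, 3↦6, 4↦1, 5↦1, 6↦6]  zeros at y ∈ ∅
  x = 4: [0↦2, 1↦2, 2↦5, 3↦4, 4↦6, 5↦4, 6↦5]  zeros at y ∈ ∅
  x = 5: [0↦0, 1↦1, 2↦3, 3↦6, 4↦3, 5↦1, 6↦0]  zeros at y ∈ {0, 6}
  x = 6: [0↦3, 1↦0, 2↦3, 3↦5, 4↦6, 5↦6, 6↦5]  zeros at y ∈ {1}
Collecting zeros: affine points = {(2, 0), (5, 0), (5, 6), (6, 1)}.
Total count |C(F_7)_aff| = 4.


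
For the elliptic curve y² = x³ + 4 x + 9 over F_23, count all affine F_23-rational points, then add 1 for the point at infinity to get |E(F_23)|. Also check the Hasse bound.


Affine points = {(0, 3), (0, 20), (2, 5), (2, 18), (3, 5), (3, 18), (5, 4), (5, 19), (7, 9), (7, 14), (8, 1), (8, 22), (11, 2), (11, 21), (13, 2), (13, 21), (14, 7), (14, 16), (16, 11), (16, 12), (18, 5), (18, 18), (20, 4), (20, 19), (21, 4), (21, 19), (22, 2), (22, 21)}; affine count = 28; |E(F_23)| = 29.

Discriminant check: Δ ∝ 4a³ + 27b² = 4·4³ + 27·9² = 4·64 + 27·81 ≡ 5 (mod 23). Nonzero ⇒ E is nonsingular.
For each x ∈ F_23, compute rhs = x³ + 4·x + 9 mod 23, then count y ∈ F_23 with y² ≡ rhs.
  x = 0: rhs = 9, matching y values: 3, 20 (2 points).
  x = 1: rhs = 14, matching y values: none (0 points).
  x = 2: rhs = 2, matching y values: 5, 18 (2 points).
  x = 3: rhs = 2, matching y values: 5, 18 (2 points).
  x = 4: rhs = 20, matching y values: none (0 points).
  x = 5: rhs = 16, matching y values: 4, 19 (2 points).
  x = 6: rhs = 19, matching y values: none (0 points).
  x = 7: rhs = 12, matching y values: 9, 14 (2 points).
  x = 8: rhs = 1, matching y values: 1, 22 (2 points).
  x = 9: rhs = 15, matching y values: none (0 points).
  x = 10: rhs = 14, matching y values: none (0 points).
  x = 11: rhs = 4, matching y values: 2, 21 (2 points).
  x = 12: rhs = 14, matching y values: none (0 points).
  x = 13: rhs = 4, matching y values: 2, 21 (2 points).
  x = 14: rhs = 3, matching y values: 7, 16 (2 points).
  x = 15: rhs = 17, matching y values: none (0 points).
  x = 16: rhs = 6, matching y values: 11, 12 (2 points).
  x = 17: rhs = 22, matching y values: none (0 points).
  x = 18: rhs = 2, matching y values: 5, 18 (2 points).
  x = 19: rhs = 21, matching y values: none (0 points).
  x = 20: rhs = 16, matching y values: 4, 19 (2 points).
  x = 21: rhs = 16, matching y values: 4, 19 (2 points).
  x = 22: rhs = 4, matching y values: 2, 21 (2 points).
Total affine count: 28.
Full point count |E(F_23)| = 28 + 1 = 29.
Hasse bound: |29 − (23+1)| = |5| = 5 ≤ 2√23 ≈ 9.5917 ✓.


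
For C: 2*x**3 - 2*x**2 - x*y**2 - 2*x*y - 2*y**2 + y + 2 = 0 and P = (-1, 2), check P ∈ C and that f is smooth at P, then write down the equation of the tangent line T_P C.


Tangent line at P: 2*x - y + 4 = 0.

Step 1: f(-1, 2) = 0, so P lies on C.
Step 2: partial derivatives
  f_x(x, y) = 6*x**2 - 4*x - y**2 - 2*y, f_y(x, y) = -2*x*y - 2*x - 4*y + 1.
  f_x(P) = 2, f_y(P) = -1 (gradient nonzero, so P is smooth).
Step 3: tangent line at P: 2·(x − -1) + -1·(y − 2) = 0.
Expanding: 2*x - y + 4 = 0.


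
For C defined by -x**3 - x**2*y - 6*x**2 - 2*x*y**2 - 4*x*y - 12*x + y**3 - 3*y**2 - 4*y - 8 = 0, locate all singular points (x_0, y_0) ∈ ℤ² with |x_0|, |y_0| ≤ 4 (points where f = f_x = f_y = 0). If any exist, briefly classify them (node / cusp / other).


Singular points: {(-2, 0)}; classification: cusp.

Compute partial derivatives:
  f_x = -3*x**2 - 2*x*y - 12*x - 2*y**2 - 4*y - 12.
  f_y = -x**2 - 4*x*y - 4*x + 3*y**2 - 6*y - 4.
Scan x_0 ∈ {−4, ..., 4}. For each x_0, f_y(x_0, y) is a polynomial in y; find its integer roots y ∈ {−4, ..., 4}, then test f_x and f at those candidates.
  x = -4: f_y(-4, y) = 3*y**2 + 10*y - 4; no integer root y with |y| ≤ 4.
  x = -3: f_y(-3, y) = 3*y**2 + 6*y - 1; no integer root y with |y| ≤ 4.
  x = -2: f_y(-2, y) = 3*y**2 + 2*y; vanishes at y ∈ {0}. (-2, 0): f_x = 0, f = 0 — SINGULAR.
  x = -1: f_y(-1, y) = 3*y**2 - 2*y - 1; vanishes at y ∈ {1}. (-1, 1): f_x = -7 ≠ 0.
  x = 0: f_y(0, y) = 3*y**2 - 6*y - 4; no integer root y with |y| ≤ 4.
  x = 1: f_y(1, y) = 3*y**2 - 10*y - 9; no integer root y with |y| ≤ 4.
  x = 2: f_y(2, y) = 3*y**2 - 14*y - 16; no integer root y with |y| ≤ 4.
  x = 3: f_y(3, y) = 3*y**2 - 18*y - 25; no integer root y with |y| ≤ 4.
  x = 4: f_y(4, y) = 3*y**2 - 22*y - 36; no integer root y with |y| ≤ 4.
Only singular point on the grid: (-2, 0).
Classify: substitute x = -2 + u, y = 0 + v and expand: f = -u**3 - u**2*v - 2*u*v**2 + v**3 + v**2.
No constant or linear terms (consistent with a singular point). Quadratic part: v**2. Cubic part: -u**3 - u**2*v - 2*u*v**2 + v**3.
The quadratic part v**2 is a perfect square, so there is a single (double) tangent line v = 0, i.e. y = 0. Restricting the cubic part to that line (v = 0) leaves -u**3 ≠ 0, so f is not divisible by v and the branch is v² ≈ u**3 to lowest order — this is a cusp.
Classification: cusp.


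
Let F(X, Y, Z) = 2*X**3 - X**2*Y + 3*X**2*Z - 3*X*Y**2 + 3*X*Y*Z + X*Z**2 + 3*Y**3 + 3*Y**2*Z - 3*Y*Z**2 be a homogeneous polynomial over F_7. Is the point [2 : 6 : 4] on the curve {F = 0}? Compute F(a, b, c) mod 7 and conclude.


F(2,6,4) ≡ 1 (mod 7); P is NOT on the curve.

Evaluate F(2, 6, 4) term-by-term (mod 7).
  2*X**3 ↦ 2·8·1·1 = 16
  -X**2*Y ↦ -1·4·6·1 = -24
  3*X**2*Z ↦ 3·4·1·4 = 48
  -3*X*Y**2 ↦ -3·2·36·1 = -216
  3*X*Y*Z ↦ 3·2·6·4 = 144
  X*Z**2 ↦ 1·2·1·16 = 32
  3*Y**3 ↦ 3·1·216·1 = 648
  3*Y**2*Z ↦ 3·1·36·4 = 432
  -3*Y*Z**2 ↦ -3·1·6·16 = -288
Sum: F(2, 6, 4) = (16) + (-24) + (48) + (-216) + (144) + (32) + (648) + (432) + (-288) = 792.
Reducing mod 7: 792 ≡ 1 (mod 7).
Since F(a, b, c) ≡ 1 ≠ 0 (mod 7), P does NOT lie on the curve.


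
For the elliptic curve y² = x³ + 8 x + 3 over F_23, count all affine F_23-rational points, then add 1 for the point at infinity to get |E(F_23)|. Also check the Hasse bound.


Affine points = {(0, 7), (0, 16), (1, 9), (1, 14), (2, 2), (2, 21), (3, 10), (3, 13), (8, 2), (8, 21), (10, 5), (10, 18), (13, 2), (13, 21), (15, 5), (15, 18), (16, 8), (16, 15), (21, 5), (21, 18)}; affine count = 20; |E(F_23)| = 21.

Discriminant check: Δ ∝ 4a³ + 27b² = 4·8³ + 27·3² = 4·512 + 27·9 ≡ 14 (mod 23). Nonzero ⇒ E is nonsingular.
For each x ∈ F_23, compute rhs = x³ + 8·x + 3 mod 23, then count y ∈ F_23 with y² ≡ rhs.
  x = 0: rhs = 3, matching y values: 7, 16 (2 points).
  x = 1: rhs = 12, matching y values: 9, 14 (2 points).
  x = 2: rhs = 4, matching y values: 2, 21 (2 points).
  x = 3: rhs = 8, matching y values: 10, 13 (2 points).
  x = 4: rhs = 7, matching y values: none (0 points).
  x = 5: rhs = 7, matching y values: none (0 points).
  x = 6: rhs = 14, matching y values: none (0 points).
  x = 7: rhs = 11, matching y values: none (0 points).
  x = 8: rhs = 4, matching y values: 2, 21 (2 points).
  x = 9: rhs = 22, matching y values: none (0 points).
  x = 10: rhs = 2, matching y values: 5, 18 (2 points).
  x = 11: rhs = 19, matching y values: none (0 points).
  x = 12: rhs = 10, matching y values: none (0 points).
  x = 13: rhs = 4, matching y values: 2, 21 (2 points).
  x = 14: rhs = 7, matching y values: none (0 points).
  x = 15: rhs = 2, matching y values: 5, 18 (2 points).
  x = 16: rhs = 18, matching y values: 8, 15 (2 points).
  x = 17: rhs = 15, matching y values: none (0 points).
  x = 18: rhs = 22, matching y values: none (0 points).
  x = 19: rhs = 22, matching y values: none (0 points).
  x = 20: rhs = 21, matching y values: none (0 points).
  x = 21: rhs = 2, matching y values: 5, 18 (2 points).
  x = 22: rhs = 17, matching y values: none (0 points).
Total affine count: 20.
Full point count |E(F_23)| = 20 + 1 = 21.
Hasse bound: |21 − (23+1)| = |-3| = 3 ≤ 2√23 ≈ 9.5917 ✓.


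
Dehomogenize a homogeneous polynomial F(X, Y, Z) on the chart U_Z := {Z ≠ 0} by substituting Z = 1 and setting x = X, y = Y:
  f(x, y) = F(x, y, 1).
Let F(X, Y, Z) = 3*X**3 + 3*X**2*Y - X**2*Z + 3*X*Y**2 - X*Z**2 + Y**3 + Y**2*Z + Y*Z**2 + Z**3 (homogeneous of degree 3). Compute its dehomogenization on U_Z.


f(x, y) = 3*x**3 + 3*x**2*y - x**2 + 3*x*y**2 - x + y**3 + y**2 + y + 1

On U_Z we set Z = 1. Each monomial c·X^i·Y^j·Z^k in F becomes c·x^i·y^j·1^k = c·x^i·y^j.
Substituting Z = 1: F(X, Y, 1) = 3*x**3 + 3*x**2*y - x**2 + 3*x*y**2 - x + y**3 + y**2 + y + 1.
Note: deg(f) ≤ deg(F) = 3; strict inequality happens when F is divisible by Z (lost terms).


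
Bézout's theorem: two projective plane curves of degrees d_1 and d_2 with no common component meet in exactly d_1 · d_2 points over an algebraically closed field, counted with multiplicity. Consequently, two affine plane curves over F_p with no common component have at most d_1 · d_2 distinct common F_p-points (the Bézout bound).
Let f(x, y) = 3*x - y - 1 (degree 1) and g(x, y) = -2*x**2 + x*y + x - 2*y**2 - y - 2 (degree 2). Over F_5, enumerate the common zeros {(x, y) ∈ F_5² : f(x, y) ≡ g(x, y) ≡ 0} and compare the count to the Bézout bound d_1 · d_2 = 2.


Common zeros: ∅; count = 0; Bézout bound = 2.

deg(f) = 1, deg(g) = 2, so Bézout bound = 2.
Scan x ∈ F_5. For each x, list the y ∈ F_5 with f(x, y) ≡ 0 and those with g(x, y) ≡ 0 (mod 5); the common zeros in that column are the intersection.
  x = 0: f ≡ 0 at y ∈ {4}; g ≡ 0 at y ∈ {1}; common: ∅.
  x = 1: f ≡ 0 at y ∈ {2}; g ≡ 0 at y ∈ {1, 4}; common: ∅.
  x = 2: f ≡ 0 at y ∈ {0}; g ≡ 0 at y ∈ ∅; common: ∅.
  x = 3: f ≡ 0 at y ∈ {3}; g ≡ 0 at y ∈ ∅; common: ∅.
  x = 4: f ≡ 0 at y ∈ {1}; g ≡ 0 at y ∈ {0, 4}; common: ∅.
Collecting: common zeros = ∅, so the count is 0.
Comparison with the Bézout bound: 0 ≤ 2 = deg(f)·deg(g), as expected for curves with no common component (the affine F_5-count falls short of the bound because intersections may lie at infinity, over extension fields, or carry multiplicity).


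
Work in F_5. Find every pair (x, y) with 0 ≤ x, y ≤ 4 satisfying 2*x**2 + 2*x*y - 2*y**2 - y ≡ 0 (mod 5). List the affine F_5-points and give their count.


Affine F_5-points: {(0, 0), (0, 2), (3, 2), (3, 3), (4, 3)}; count = 5.

For each of the 25 pairs (x, y) ∈ F_5², evaluate f(x, y) mod 5. Record the zeros.
  x = 0: [0↦0, 1↦2, 2↦0, 3↦4, 4↦4]  zeros at y ∈ {0, 2}
  x = 1: [0↦2, 1↦1, 2↦1, 3↦2, 4↦4]  zeros at y ∈ ∅
  x = 2: [0↦3, 1↦4, 2↦1, 3↦4, 4↦3]  zeros at y ∈ ∅
  x = 3: [0↦3, 1↦1, 2↦0, 3↦0, 4↦1]  zeros at y ∈ {2, 3}
  x = 4: [0↦2, 1↦2, 2↦3, 3↦0, 4↦3]  zeros at y ∈ {3}
Collecting zeros: affine points = {(0, 0), (0, 2), (3, 2), (3, 3), (4, 3)}.
Total count |C(F_5)_aff| = 5.


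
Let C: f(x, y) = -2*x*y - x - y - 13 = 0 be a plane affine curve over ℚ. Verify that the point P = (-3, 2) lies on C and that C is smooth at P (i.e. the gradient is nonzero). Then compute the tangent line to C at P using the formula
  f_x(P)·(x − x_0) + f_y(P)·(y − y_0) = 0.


Tangent line at P: -5*x + 5*y - 25 = 0.

Step 1: f(-3, 2) = 0, so P lies on C.
Step 2: partial derivatives
  f_x(x, y) = -2*y - 1, f_y(x, y) = -2*x - 1.
  f_x(P) = -5, f_y(P) = 5 (gradient nonzero, so P is smooth).
Step 3: tangent line at P: -5·(x − -3) + 5·(y − 2) = 0.
Expanding: -5*x + 5*y - 25 = 0.


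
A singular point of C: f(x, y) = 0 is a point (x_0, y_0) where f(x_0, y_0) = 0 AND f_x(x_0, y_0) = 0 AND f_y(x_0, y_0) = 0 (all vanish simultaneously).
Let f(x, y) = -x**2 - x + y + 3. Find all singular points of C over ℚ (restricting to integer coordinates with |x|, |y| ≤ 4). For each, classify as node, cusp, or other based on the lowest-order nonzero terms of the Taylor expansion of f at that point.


No singular points in the scanned grid; C is smooth there.

Compute partial derivatives:
  f_x = -2*x - 1.
  f_y = 1.
f_y = 1 is a nonzero constant, so f_y never vanishes: no point (x, y) can satisfy f = f_x = f_y = 0. In particular no (x, y) ∈ {−4, ..., 4}² is singular; the curve is smooth.


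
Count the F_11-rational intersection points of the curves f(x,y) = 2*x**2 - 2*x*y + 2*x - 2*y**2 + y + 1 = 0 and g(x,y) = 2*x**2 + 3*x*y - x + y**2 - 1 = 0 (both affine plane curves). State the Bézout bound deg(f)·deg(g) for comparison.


Common zeros: {(0, 1), (2, 6), (4, 8), (6, 9)}; count = 4; Bézout bound = 4.

deg(f) = 2, deg(g) = 2, so Bézout bound = 4.
Scan x ∈ F_11. For each x, list the y ∈ F_11 with f(x, y) ≡ 0 and those with g(x, y) ≡ 0 (mod 11); the common zeros in that column are the intersection.
  x = 0: f ≡ 0 at y ∈ {1, 5}; g ≡ 0 at y ∈ {1, 10}; common: {1}.
  x = 1: f ≡ 0 at y ∈ ∅; g ≡ 0 at y ∈ {0, 8}; common: ∅.
  x = 2: f ≡ 0 at y ∈ {6, 9}; g ≡ 0 at y ∈ {6, 10}; common: {6}.
  x = 3: f ≡ 0 at y ∈ {6, 8}; g ≡ 0 at y ∈ {4, 9}; common: ∅.
  x = 4: f ≡ 0 at y ∈ {5, 8}; g ≡ 0 at y ∈ {2, 8}; common: {8}.
  x = 5: f ≡ 0 at y ∈ ∅; g ≡ 0 at y ∈ {0, 7}; common: ∅.
  x = 6: f ≡ 0 at y ∈ {2, 9}; g ≡ 0 at y ∈ {6, 9}; common: {9}.
  x = 7: f ≡ 0 at y ∈ ∅; g ≡ 0 at y ∈ {5, 7}; common: ∅.
  x = 8: f ≡ 0 at y ∈ ∅; g ≡ 0 at y ∈ {4, 5}; common: ∅.
  x = 9: f ≡ 0 at y ∈ ∅; g ≡ 0 at y ∈ {3}; common: ∅.
  x = 10: f ≡ 0 at y ∈ ∅; g ≡ 0 at y ∈ {1, 2}; common: ∅.
Collecting: common zeros = {(0, 1), (2, 6), (4, 8), (6, 9)}, so the count is 4.
Comparison with the Bézout bound: 4 ≤ 4 = deg(f)·deg(g), as expected for curves with no common component (the bound is attained).


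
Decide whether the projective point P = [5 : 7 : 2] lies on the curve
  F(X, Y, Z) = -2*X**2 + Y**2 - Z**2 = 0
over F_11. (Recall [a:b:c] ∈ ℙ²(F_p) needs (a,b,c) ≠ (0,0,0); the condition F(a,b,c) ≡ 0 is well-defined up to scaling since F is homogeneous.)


F(5,7,2) ≡ 6 (mod 11); P is NOT on the curve.

Evaluate F(5, 7, 2) term-by-term (mod 11).
  -2*X**2 ↦ -2·25·1·1 = -50
  Y**2 ↦ 1·1·49·1 = 49
  -Z**2 ↦ -1·1·1·4 = -4
Sum: F(5, 7, 2) = (-50) + (49) + (-4) = -5.
Reducing mod 11: -5 ≡ 6 (mod 11).
Since F(a, b, c) ≡ 6 ≠ 0 (mod 11), P does NOT lie on the curve.


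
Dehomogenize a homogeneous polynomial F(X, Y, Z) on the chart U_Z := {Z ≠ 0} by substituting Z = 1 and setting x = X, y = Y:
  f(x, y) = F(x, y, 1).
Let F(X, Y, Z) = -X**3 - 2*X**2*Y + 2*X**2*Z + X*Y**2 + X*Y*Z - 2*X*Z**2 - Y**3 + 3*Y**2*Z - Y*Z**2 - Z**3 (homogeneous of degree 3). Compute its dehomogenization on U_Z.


f(x, y) = -x**3 - 2*x**2*y + 2*x**2 + x*y**2 + x*y - 2*x - y**3 + 3*y**2 - y - 1

On U_Z we set Z = 1. Each monomial c·X^i·Y^j·Z^k in F becomes c·x^i·y^j·1^k = c·x^i·y^j.
Substituting Z = 1: F(X, Y, 1) = -x**3 - 2*x**2*y + 2*x**2 + x*y**2 + x*y - 2*x - y**3 + 3*y**2 - y - 1.
Note: deg(f) ≤ deg(F) = 3; strict inequality happens when F is divisible by Z (lost terms).


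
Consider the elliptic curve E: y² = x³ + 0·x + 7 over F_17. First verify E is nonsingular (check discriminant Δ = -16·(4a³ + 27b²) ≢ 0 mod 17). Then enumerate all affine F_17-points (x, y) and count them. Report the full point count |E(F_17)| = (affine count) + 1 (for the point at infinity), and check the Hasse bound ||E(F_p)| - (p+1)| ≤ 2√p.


Affine points = {(1, 5), (1, 12), (2, 7), (2, 10), (3, 0), (5, 8), (5, 9), (6, 6), (6, 11), (8, 3), (8, 14), (10, 2), (10, 15), (12, 1), (12, 16), (15, 4), (15, 13)}; affine count = 17; |E(F_17)| = 18.

Discriminant check: Δ ∝ 4a³ + 27b² = 4·0³ + 27·7² = 4·0 + 27·49 ≡ 14 (mod 17). Nonzero ⇒ E is nonsingular.
For each x ∈ F_17, compute rhs = x³ + 0·x + 7 mod 17, then count y ∈ F_17 with y² ≡ rhs.
  x = 0: rhs = 7, matching y values: none (0 points).
  x = 1: rhs = 8, matching y values: 5, 12 (2 points).
  x = 2: rhs = 15, matching y values: 7, 10 (2 points).
  x = 3: rhs = 0, matching y values: 0 (1 points).
  x = 4: rhs = 3, matching y values: none (0 points).
  x = 5: rhs = 13, matching y values: 8, 9 (2 points).
  x = 6: rhs = 2, matching y values: 6, 11 (2 points).
  x = 7: rhs = 10, matching y values: none (0 points).
  x = 8: rhs = 9, matching y values: 3, 14 (2 points).
  x = 9: rhs = 5, matching y values: none (0 points).
  x = 10: rhs = 4, matching y values: 2, 15 (2 points).
  x = 11: rhs = 12, matching y values: none (0 points).
  x = 12: rhs = 1, matching y values: 1, 16 (2 points).
  x = 13: rhs = 11, matching y values: none (0 points).
  x = 14: rhs = 14, matching y values: none (0 points).
  x = 15: rhs = 16, matching y values: 4, 13 (2 points).
  x = 16: rhs = 6, matching y values: none (0 points).
Total affine count: 17.
Full point count |E(F_17)| = 17 + 1 = 18.
Hasse bound: |18 − (17+1)| = |0| = 0 ≤ 2√17 ≈ 8.2462 ✓.


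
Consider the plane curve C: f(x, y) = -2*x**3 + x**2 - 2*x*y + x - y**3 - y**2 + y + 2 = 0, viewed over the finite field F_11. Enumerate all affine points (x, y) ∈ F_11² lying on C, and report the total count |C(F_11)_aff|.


Affine F_11-points: {(0, 5), (4, 2), (4, 9), (4, 10), (5, 10), (7, 7), (8, 10)}; count = 7.

For each of the 121 pairs (x, y) ∈ F_11², evaluate f(x, y) mod 11. Record the zeros.
  x = 0: [0↦2, 1↦1, 2↦3, 3↦2, 4↦3, 5↦0, 6↦9, 7↦2, 8↦6, 9↦4, 10↦1]  zeros at y ∈ {5}
  x = 1: [0↦2, 1↦10, 2↦10, 3↦7, 4↦6, 5↦1, 6↦8, 7↦10, 8↦1, 9↦8, 10↦3]  zeros at y ∈ ∅
  x = 2: [0↦3, 1↦9, 2↦7, 3↦2, 4↦10, 5↦3, 6↦8, 7↦8, 8↦8, 9↦2, 10↦6]  zeros at y ∈ ∅
  x = 3: [0↦4, 1↦8, 2↦4, 3↦8, 4↦3, 5↦5, 6↦8, 7↦6, 8↦4, 9↦7, 10↦9]  zeros at y ∈ ∅
  x = 4: [0↦4, 1↦6, 2↦0, 3↦2, 4↦6, 5↦6, 6↦7, 7↦3, 8↦10, 9↦0, 10↦0]  zeros at y ∈ {2, 9, 10}
  x = 5: [0↦2, 1↦2, 2↦5, 3↦5, 4↦7, 5↦5, 6↦4, 7↦9, 8↦3, 9↦2, 10↦0]  zeros at y ∈ {10}
  x = 6: [0↦8, 1↦6, 2↦7, 3↦5, 4↦5, 5↦1, 6↦9, 7↦1, 8↦4, 9↦1, 10↦8]  zeros at y ∈ ∅
  x = 7: [0↦10, 1↦6, 2↦5, 3↦1, 4↦10, 5↦4, 6↦10, 7↦0, 8↦1, 9↦7, 10↦1]  zeros at y ∈ {7}
  x = 8: [0↦7, 1↦1, 2↦9, 3↦3, 4↦10, 5↦2, 6↦6, 7↦5, 8↦4, 9↦8, 10↦0]  zeros at y ∈ {10}
  x = 9: [0↦9, 1↦1, 2↦7, 3↦10, 4↦4, 5↦5, 6↦7, 7↦4, 8↦1, 9↦3, 10↦4]  zeros at y ∈ ∅
  x = 10: [0↦4, 1↦5, 2↦9, 3↦10, 4↦2, 5↦1, 6↦1, 7↦7, 8↦2, 9↦2, 10↦1]  zeros at y ∈ ∅
Collecting zeros: affine points = {(0, 5), (4, 2), (4, 9), (4, 10), (5, 10), (7, 7), (8, 10)}.
Total count |C(F_11)_aff| = 7.


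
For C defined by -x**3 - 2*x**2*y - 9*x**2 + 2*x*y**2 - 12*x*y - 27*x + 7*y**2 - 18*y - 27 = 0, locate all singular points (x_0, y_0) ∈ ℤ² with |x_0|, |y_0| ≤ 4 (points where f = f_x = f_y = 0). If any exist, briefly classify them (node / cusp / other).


Singular points: {(-3, 0)}; classification: cusp.

Compute partial derivatives:
  f_x = -3*x**2 - 4*x*y - 18*x + 2*y**2 - 12*y - 27.
  f_y = -2*x**2 + 4*x*y - 12*x + 14*y - 18.
Scan x_0 ∈ {−4, ..., 4}. For each x_0, f_y(x_0, y) is a polynomial in y; find its integer roots y ∈ {−4, ..., 4}, then test f_x and f at those candidates.
  x = -4: f_y(-4, y) = -2*y - 2; vanishes at y ∈ {-1}. (-4, -1): f_x = -5 ≠ 0.
  x = -3: f_y(-3, y) = 2*y; vanishes at y ∈ {0}. (-3, 0): f_x = 0, f = 0 — SINGULAR.
  x = -2: f_y(-2, y) = 6*y - 2; no integer root y with |y| ≤ 4.
  x = -1: f_y(-1, y) = 10*y - 8; no integer root y with |y| ≤ 4.
  x = 0: f_y(0, y) = 14*y - 18; no integer root y with |y| ≤ 4.
  x = 1: f_y(1, y) = 18*y - 32; no integer root y with |y| ≤ 4.
  x = 2: f_y(2, y) = 22*y - 50; no integer root y with |y| ≤ 4.
  x = 3: f_y(3, y) = 26*y - 72; no integer root y with |y| ≤ 4.
  x = 4: f_y(4, y) = 30*y - 98; no integer root y with |y| ≤ 4.
Only singular point on the grid: (-3, 0).
Classify: substitute x = -3 + u, y = 0 + v and expand: f = -u**3 - 2*u**2*v + 2*u*v**2 + v**2.
No constant or linear terms (consistent with a singular point). Quadratic part: v**2. Cubic part: -u**3 - 2*u**2*v + 2*u*v**2.
The quadratic part v**2 is a perfect square, so there is a single (double) tangent line v = 0, i.e. y = 0. Restricting the cubic part to that line (v = 0) leaves -u**3 ≠ 0, so f is not divisible by v and the branch is v² ≈ u**3 to lowest order — this is a cusp.
Classification: cusp.


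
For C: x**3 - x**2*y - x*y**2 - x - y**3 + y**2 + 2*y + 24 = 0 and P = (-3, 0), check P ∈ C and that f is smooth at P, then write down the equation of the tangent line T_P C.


Tangent line at P: 26*x - 7*y + 78 = 0.

Step 1: f(-3, 0) = 0, so P lies on C.
Step 2: partial derivatives
  f_x(x, y) = 3*x**2 - 2*x*y - y**2 - 1, f_y(x, y) = -x**2 - 2*x*y - 3*y**2 + 2*y + 2.
  f_x(P) = 26, f_y(P) = -7 (gradient nonzero, so P is smooth).
Step 3: tangent line at P: 26·(x − -3) + -7·(y − 0) = 0.
Expanding: 26*x - 7*y + 78 = 0.


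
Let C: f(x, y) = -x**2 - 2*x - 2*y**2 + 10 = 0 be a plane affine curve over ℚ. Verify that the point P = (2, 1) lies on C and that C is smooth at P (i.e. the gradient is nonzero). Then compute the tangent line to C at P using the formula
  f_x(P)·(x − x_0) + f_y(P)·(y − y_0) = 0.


Tangent line at P: -6*x - 4*y + 16 = 0.

Step 1: f(2, 1) = 0, so P lies on C.
Step 2: partial derivatives
  f_x(x, y) = -2*x - 2, f_y(x, y) = -4*y.
  f_x(P) = -6, f_y(P) = -4 (gradient nonzero, so P is smooth).
Step 3: tangent line at P: -6·(x − 2) + -4·(y − 1) = 0.
Expanding: -6*x - 4*y + 16 = 0.


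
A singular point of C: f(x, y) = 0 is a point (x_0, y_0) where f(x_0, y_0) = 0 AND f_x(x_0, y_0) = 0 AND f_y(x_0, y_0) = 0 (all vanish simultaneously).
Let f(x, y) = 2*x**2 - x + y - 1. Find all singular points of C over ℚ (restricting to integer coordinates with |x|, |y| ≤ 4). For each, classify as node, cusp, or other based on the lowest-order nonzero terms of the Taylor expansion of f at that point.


No singular points in the scanned grid; C is smooth there.

Compute partial derivatives:
  f_x = 4*x - 1.
  f_y = 1.
f_y = 1 is a nonzero constant, so f_y never vanishes: no point (x, y) can satisfy f = f_x = f_y = 0. In particular no (x, y) ∈ {−4, ..., 4}² is singular; the curve is smooth.


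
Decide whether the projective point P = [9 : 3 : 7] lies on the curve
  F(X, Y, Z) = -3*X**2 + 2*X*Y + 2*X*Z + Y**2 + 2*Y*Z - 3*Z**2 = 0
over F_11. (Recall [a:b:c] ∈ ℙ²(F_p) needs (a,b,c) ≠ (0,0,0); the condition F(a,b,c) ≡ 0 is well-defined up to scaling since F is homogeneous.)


F(9,3,7) ≡ 6 (mod 11); P is NOT on the curve.

Evaluate F(9, 3, 7) term-by-term (mod 11).
  -3*X**2 ↦ -3·81·1·1 = -243
  2*X*Y ↦ 2·9·3·1 = 54
  2*X*Z ↦ 2·9·1·7 = 126
  Y**2 ↦ 1·1·9·1 = 9
  2*Y*Z ↦ 2·1·3·7 = 42
  -3*Z**2 ↦ -3·1·1·49 = -147
Sum: F(9, 3, 7) = (-243) + (54) + (126) + (9) + (42) + (-147) = -159.
Reducing mod 11: -159 ≡ 6 (mod 11).
Since F(a, b, c) ≡ 6 ≠ 0 (mod 11), P does NOT lie on the curve.


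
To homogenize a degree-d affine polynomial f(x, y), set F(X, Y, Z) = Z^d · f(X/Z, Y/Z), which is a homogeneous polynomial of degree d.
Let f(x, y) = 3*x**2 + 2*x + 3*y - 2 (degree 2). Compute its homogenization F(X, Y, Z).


F(X, Y, Z) = 3*X**2 + 2*X*Z + 3*Y*Z - 2*Z**2

deg(f) = 2.
Substitute x = X/Z, y = Y/Z into f, then multiply by Z^2.
  monomial 3·x^2·y^0 ↦ 3·X^2·Y^0·Z^0.
  monomial 2·x^1·y^0 ↦ 2·X^1·Y^0·Z^1.
  monomial 3·x^0·y^1 ↦ 3·X^0·Y^1·Z^1.
  monomial -2·x^0·y^0 ↦ -2·X^0·Y^0·Z^2.
Collecting: F(X, Y, Z) = 3*X**2 + 2*X*Z + 3*Y*Z - 2*Z**2.
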